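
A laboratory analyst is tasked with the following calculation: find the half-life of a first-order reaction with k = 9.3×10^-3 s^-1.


t½ = ln2/k = 0.693147/(9.3×10^-3 s^-1)
= 74.53 s

74.53 s


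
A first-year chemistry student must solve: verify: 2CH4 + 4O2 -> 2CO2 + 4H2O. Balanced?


Equation: 2CH4 + 4O2 -> 2CO2 + 4H2O
Check atoms: C: 2=2, H: 8=8, O: 8=8
Balanced

Yes, balanced


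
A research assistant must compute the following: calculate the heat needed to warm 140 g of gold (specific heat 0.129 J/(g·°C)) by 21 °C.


q = mcΔT = 140 × 0.129 × 21
= 379.26 J

379.26 J


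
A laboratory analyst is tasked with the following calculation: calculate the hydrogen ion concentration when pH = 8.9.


[H+] = 10^(-pH) = 10^(-8.9)
= 1.26×10^-9 M

1.26×10^-9 M


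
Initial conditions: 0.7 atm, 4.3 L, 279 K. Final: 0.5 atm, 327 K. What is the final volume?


P1V1/T1 = P2V2/T2
V2 = P1V1T2/(T1P2)
= 0.7×4.3×327/(279×0.5)
= 7.056 L

7.056 L


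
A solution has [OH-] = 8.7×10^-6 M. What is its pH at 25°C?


pOH = -log10([OH-]) = -log10(8.7×10^-6)
= 6 - log10(8.7) = 5.06
pH = 14 - pOH = 14 - 5.06 = 8.94

8.94


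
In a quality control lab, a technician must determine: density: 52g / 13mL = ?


ρ = mass/volume
= 52/13
= 4.0 g/mL

4.0 g/mL


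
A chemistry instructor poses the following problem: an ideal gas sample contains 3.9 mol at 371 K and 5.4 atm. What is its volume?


PV = nRT  (R = 0.08206 L·atm/(mol·K))
V = nRT/P = 3.9×0.08206×371/5.4
= 21.988 L

21.988 L


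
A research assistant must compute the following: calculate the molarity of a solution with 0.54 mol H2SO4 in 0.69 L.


M = n/V = 0.54/0.69 = 0.783 mol/L

0.783 M


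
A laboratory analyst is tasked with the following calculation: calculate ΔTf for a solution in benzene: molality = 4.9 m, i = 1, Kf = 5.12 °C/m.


ΔTf = Kf × m × i
= 5.12 × 4.9 × 1
= 25.088 °C

25.088 °C


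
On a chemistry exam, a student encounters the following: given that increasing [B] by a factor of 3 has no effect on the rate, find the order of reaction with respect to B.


rate ∝ [B]^n
rate ∝ [B]^0
Order in B: 0

0


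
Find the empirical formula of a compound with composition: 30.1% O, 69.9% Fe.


Assume 100 g sample. Moles of each element:
  O: 30.1/16.0 = 1.881 mol
  Fe: 69.9/55.85 = 1.252 mol
Divide by smallest (1.252):
  O: 1.881/1.252 = 1.5
  Fe: 1.252/1.252 = 1.0
Multiply all ratios by 2 to obtain whole numbers.
Empirical formula: Fe2O3

Fe2O3


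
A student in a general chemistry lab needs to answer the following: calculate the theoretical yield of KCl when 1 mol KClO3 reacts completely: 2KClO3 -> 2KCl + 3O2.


Mole ratio KCl:KClO3 = 2:2
n(KCl) = 1 × 2/2 = 1.000 mol
mass = 1.000 × 74.55 = 74.55 g

74.55 g


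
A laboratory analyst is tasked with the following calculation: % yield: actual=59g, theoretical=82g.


% yield = actual/theoretical × 100
= 59/82 × 100
= 71.95%

71.95%


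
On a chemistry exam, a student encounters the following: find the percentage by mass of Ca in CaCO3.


M(CaCO3) = 1×40.08 + 1×12.01 + 3×16.0 = 100.09 g/mol
Mass of Ca = 1 × 40.08 = 40.08 g/mol
% Ca = 40.08/100.09 × 100 = 40.04%

40.04%


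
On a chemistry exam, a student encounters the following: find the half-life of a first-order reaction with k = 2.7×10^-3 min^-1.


t½ = ln2/k = 0.693147/(2.7×10^-3 min^-1)
= 256.7 min

256.7 min


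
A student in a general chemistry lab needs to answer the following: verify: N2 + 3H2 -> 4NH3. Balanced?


Equation: N2 + 3H2 -> 4NH3
Check atoms: H: 6≠12, N: 2≠4
Not balanced

No, not balanced


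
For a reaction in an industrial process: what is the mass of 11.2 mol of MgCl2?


M(MgCl2) = 95.21 g/mol
mass = n × M = 11.2 × 95.21 = 1066.35 g

1066.35 g


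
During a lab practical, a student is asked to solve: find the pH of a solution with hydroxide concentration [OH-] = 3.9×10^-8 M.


pOH = -log10([OH-]) = -log10(3.9×10^-8)
= 8 - log10(3.9) = 7.41
pH = 14 - pOH = 14 - 7.41 = 6.59

6.59


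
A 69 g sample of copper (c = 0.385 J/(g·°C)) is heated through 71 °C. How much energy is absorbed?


q = mcΔT = 69 × 0.385 × 71
= 1886.12 J

1886.12 J


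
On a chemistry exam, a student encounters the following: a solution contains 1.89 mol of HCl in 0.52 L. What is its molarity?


M = n/V = 1.89/0.52 = 3.635 mol/L

3.635 M


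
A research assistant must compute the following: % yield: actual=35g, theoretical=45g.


% yield = actual/theoretical × 100
= 35/45 × 100
= 77.78%

77.78%


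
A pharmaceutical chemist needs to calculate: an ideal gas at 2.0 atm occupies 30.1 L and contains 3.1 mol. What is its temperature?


PV = nRT  (R = 0.08206 L·atm/(mol·K))
T = PV/(nR) = 2.0×30.1/(3.1×0.08206)
= 60.20/0.254386
= 236.65 K

236.65 K


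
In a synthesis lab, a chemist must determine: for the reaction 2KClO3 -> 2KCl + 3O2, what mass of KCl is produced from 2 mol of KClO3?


Mole ratio KCl:KClO3 = 2:2
n(KCl) = 2 × 2/2 = 2.000 mol
mass = 2.000 × 74.55 = 149.1 g

149.1 g


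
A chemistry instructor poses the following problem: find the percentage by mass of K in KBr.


M(KBr) = 1×39.1 + 1×79.9 = 119.00 g/mol
Mass of K = 1 × 39.1 = 39.10 g/mol
% K = 39.10/119.00 × 100 = 32.86%

32.86%


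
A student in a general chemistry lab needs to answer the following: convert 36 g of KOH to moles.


M(KOH) = 56.11 g/mol
n = mass/M = 36/56.11 = 0.6416 mol

0.6416 mol


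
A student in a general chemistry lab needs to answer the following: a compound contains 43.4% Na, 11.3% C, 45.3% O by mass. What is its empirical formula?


Assume 100 g sample. Moles of each element:
  Na: 43.4/22.99 = 1.888 mol
  C: 11.3/12.01 = 0.941 mol
  O: 45.3/16.0 = 2.831 mol
Divide by smallest (0.941):
  Na: 1.888/0.941 = 2.01
  C: 0.941/0.941 = 1.0
  O: 2.831/0.941 = 3.01
Empirical formula: Na2CO3

Na2CO3


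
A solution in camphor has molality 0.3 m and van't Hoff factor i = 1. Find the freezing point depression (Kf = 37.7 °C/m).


ΔTf = Kf × m × i
= 37.7 × 0.3 × 1
= 11.31 °C

11.31 °C


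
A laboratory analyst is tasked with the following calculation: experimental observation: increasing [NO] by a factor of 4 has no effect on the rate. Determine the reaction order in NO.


rate ∝ [NO]^n
rate ∝ [NO]^0
Order in NO: 0

0


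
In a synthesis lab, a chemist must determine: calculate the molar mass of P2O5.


M(P2O5) = 2×30.97 + 5×16.0
= 61.94 + 80.0
= 141.94 g/mol

141.94 g/mol


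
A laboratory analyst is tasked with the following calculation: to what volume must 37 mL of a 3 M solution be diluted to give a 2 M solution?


C1V1 = C2V2
3 × 37 = 2 × V2
V2 = 111/2 = 55.5 mL

55.5 mL


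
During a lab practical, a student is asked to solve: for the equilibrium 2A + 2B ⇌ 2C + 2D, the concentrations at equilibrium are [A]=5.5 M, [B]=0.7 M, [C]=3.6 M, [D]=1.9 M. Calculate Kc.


Kc = [C]^2[D]^2/([A]^2[B]^2)
= (3.6^2 × 1.9^2)/(5.5^2 × 0.7^2)
= 46.7856/14.8225
= 3.156

3.156


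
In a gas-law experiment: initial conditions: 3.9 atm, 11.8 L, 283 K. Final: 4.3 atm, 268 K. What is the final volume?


P1V1/T1 = P2V2/T2
V2 = P1V1T2/(T1P2)
= 3.9×11.8×268/(283×4.3)
= 10.135 L

10.135 L


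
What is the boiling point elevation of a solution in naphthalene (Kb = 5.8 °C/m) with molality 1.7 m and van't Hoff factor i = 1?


ΔTb = Kb × m × i
= 5.8 × 1.7 × 1
= 9.86 °C

9.86 °C


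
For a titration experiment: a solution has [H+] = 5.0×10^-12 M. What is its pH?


pH = -log10([H+]) = -log10(5.0×10^-12)
= 12 - log10(5.0)
= 12 - 0.7
= 11.3

11.3


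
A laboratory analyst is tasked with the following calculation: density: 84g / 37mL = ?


ρ = mass/volume
= 84/37
= 2.27 g/mL

2.27 g/mL


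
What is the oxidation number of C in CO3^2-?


x + 3(-2) = -2, so x = +4
Oxidation number: +4

+4


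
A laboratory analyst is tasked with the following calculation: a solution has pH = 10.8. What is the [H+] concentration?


[H+] = 10^(-pH) = 10^(-10.8)
= 1.58×10^-11 M

1.58×10^-11 M


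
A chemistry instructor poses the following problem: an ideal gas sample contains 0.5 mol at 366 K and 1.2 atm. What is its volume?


PV = nRT  (R = 0.08206 L·atm/(mol·K))
V = nRT/P = 0.5×0.08206×366/1.2
= 12.514 L

12.514 L


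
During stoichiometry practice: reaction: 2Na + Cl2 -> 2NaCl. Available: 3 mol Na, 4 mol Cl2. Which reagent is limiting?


Mole ratio available / coefficient:
  Na: 3/2 = 1.500
  Cl2: 4/1 = 4.000
Smaller ratio is limiting.

Na


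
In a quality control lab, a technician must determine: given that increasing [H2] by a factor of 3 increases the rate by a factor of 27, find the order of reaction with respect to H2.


rate ∝ [H2]^n
3^n = 27 → n = 3
Order in H2: 3

3


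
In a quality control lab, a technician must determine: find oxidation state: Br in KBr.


halide: -1
Oxidation number: -1

-1


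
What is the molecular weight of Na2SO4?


M(Na2SO4) = 2×22.99 + 1×32.07 + 4×16.0
= 45.98 + 32.07 + 64.0
= 142.05 g/mol

142.05 g/mol


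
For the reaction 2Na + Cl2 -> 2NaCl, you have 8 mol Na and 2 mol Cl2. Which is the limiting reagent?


Mole ratio available / coefficient:
  Na: 8/2 = 4.000
  Cl2: 2/1 = 2.000
Smaller ratio is limiting.

Cl2


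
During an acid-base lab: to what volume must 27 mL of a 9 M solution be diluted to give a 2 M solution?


C1V1 = C2V2
9 × 27 = 2 × V2
V2 = 243/2 = 121.5 mL

121.5 mL


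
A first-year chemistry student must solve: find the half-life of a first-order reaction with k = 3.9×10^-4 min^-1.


t½ = ln2/k = 0.693147/(3.9×10^-4 min^-1)
= 1777 min

1777 min


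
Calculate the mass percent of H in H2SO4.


M(H2SO4) = 2×1.008 + 1×32.07 + 4×16.0 = 98.086 g/mol
Mass of H = 2 × 1.008 = 2.016 g/mol
% H = 2.016/98.086 × 100 = 2.06%

2.06%


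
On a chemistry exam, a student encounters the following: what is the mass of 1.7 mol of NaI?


M(NaI) = 149.89 g/mol
mass = n × M = 1.7 × 149.89 = 254.81 g

254.81 g


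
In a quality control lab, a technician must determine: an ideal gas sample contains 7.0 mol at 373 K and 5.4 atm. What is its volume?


PV = nRT  (R = 0.08206 L·atm/(mol·K))
V = nRT/P = 7.0×0.08206×373/5.4
= 39.678 L

39.678 L


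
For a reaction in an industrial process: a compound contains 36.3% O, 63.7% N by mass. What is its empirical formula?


Assume 100 g sample. Moles of each element:
  O: 36.3/16.0 = 2.269 mol
  N: 63.7/14.01 = 4.547 mol
Divide by smallest (2.269):
  O: 2.269/2.269 = 1.0
  N: 4.547/2.269 = 2.0
Empirical formula: N2O

N2O


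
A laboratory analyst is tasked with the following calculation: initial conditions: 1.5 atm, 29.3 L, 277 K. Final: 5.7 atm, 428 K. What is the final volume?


P1V1/T1 = P2V2/T2
V2 = P1V1T2/(T1P2)
= 1.5×29.3×428/(277×5.7)
= 11.914 L

11.914 L


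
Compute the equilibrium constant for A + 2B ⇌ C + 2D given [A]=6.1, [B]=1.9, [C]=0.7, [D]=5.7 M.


Kc = [C][D]^2/([A][B]^2)
= (0.7^1 × 5.7^2)/(6.1^1 × 1.9^2)
= 22.743/22.021
= 1.033

1.033


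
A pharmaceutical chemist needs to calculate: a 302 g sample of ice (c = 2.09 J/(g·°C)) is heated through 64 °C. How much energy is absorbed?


q = mcΔT = 302 × 2.09 × 64
= 40395.52 J

40395.52 J


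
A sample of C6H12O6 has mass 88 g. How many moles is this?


M(C6H12O6) = 180.16 g/mol
n = mass/M = 88/180.16 = 0.4885 mol

0.4885 mol


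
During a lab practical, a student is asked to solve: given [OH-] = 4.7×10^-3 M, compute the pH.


pOH = -log10([OH-]) = -log10(4.7×10^-3)
= 3 - log10(4.7) = 2.33
pH = 14 - pOH = 14 - 2.33 = 11.67

11.67


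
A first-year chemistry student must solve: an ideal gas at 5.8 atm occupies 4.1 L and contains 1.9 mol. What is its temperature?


PV = nRT  (R = 0.08206 L·atm/(mol·K))
T = PV/(nR) = 5.8×4.1/(1.9×0.08206)
= 23.78/0.155914
= 152.52 K

152.52 K


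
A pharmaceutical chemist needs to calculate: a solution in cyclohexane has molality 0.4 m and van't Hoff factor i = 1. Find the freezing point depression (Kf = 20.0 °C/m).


ΔTf = Kf × m × i
= 20.0 × 0.4 × 1
= 8.0 °C

8.0 °C


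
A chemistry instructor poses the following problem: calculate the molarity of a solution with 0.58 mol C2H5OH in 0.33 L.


M = n/V = 0.58/0.33 = 1.758 mol/L

1.758 M


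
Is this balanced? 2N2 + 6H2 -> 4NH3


Equation: 2N2 + 6H2 -> 4NH3
Check atoms: H: 12=12, N: 4=4
Balanced

Yes, balanced


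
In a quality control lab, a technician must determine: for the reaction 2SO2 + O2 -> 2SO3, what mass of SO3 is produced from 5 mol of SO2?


Mole ratio SO3:SO2 = 2:2
n(SO3) = 5 × 2/2 = 5.000 mol
mass = 5.000 × 80.07 = 400.35 g

400.35 g


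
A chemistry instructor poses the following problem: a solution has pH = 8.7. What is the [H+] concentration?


[H+] = 10^(-pH) = 10^(-8.7)
= 2.0×10^-9 M

2.0×10^-9 M


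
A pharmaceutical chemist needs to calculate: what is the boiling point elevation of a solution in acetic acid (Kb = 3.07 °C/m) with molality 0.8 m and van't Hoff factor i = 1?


ΔTb = Kb × m × i
= 3.07 × 0.8 × 1
= 2.456 °C

2.456 °C


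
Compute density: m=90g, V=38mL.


ρ = mass/volume
= 90/38
= 2.368 g/mL

2.368 g/mL


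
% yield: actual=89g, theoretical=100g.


% yield = actual/theoretical × 100
= 89/100 × 100
= 89.0%

89.0%


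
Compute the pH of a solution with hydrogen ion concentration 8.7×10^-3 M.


pH = -log10([H+]) = -log10(8.7×10^-3)
= 3 - log10(8.7)
= 3 - 0.94
= 2.06

2.06


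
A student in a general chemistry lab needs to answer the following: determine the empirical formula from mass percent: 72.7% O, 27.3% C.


Assume 100 g sample. Moles of each element:
  O: 72.7/16.0 = 4.544 mol
  C: 27.3/12.01 = 2.273 mol
Divide by smallest (2.273):
  O: 4.544/2.273 = 2.0
  C: 2.273/2.273 = 1.0
Empirical formula: CO2

CO2


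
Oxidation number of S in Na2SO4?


2(+1) + x + 4(-2) = 0, so x = +6
Oxidation number: +6

+6


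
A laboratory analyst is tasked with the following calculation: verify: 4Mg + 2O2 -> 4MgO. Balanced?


Equation: 4Mg + 2O2 -> 4MgO
Check atoms: Mg: 4=4, O: 4=4
Balanced

Yes, balanced


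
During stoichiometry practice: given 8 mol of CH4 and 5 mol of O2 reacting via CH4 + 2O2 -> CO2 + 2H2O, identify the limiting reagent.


Mole ratio available / coefficient:
  CH4: 8/1 = 8.000
  O2: 5/2 = 2.500
Smaller ratio is limiting.

O2


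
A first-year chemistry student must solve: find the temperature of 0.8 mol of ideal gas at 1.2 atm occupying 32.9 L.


PV = nRT  (R = 0.08206 L·atm/(mol·K))
T = PV/(nR) = 1.2×32.9/(0.8×0.08206)
= 39.48/0.065648
= 601.39 K

601.39 K


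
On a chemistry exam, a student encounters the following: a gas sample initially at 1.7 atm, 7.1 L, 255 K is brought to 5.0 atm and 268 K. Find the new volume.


P1V1/T1 = P2V2/T2
V2 = P1V1T2/(T1P2)
= 1.7×7.1×268/(255×5.0)
= 2.537 L

2.537 L


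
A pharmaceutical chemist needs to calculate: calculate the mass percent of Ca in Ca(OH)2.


M(Ca(OH)2) = 1×40.08 + 2×16.0 + 2×1.008 = 74.096 g/mol
Mass of Ca = 1 × 40.08 = 40.08 g/mol
% Ca = 40.08/74.096 × 100 = 54.09%

54.09%


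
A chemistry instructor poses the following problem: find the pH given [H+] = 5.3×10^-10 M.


pH = -log10([H+]) = -log10(5.3×10^-10)
= 10 - log10(5.3)
= 10 - 0.72
= 9.28

9.28


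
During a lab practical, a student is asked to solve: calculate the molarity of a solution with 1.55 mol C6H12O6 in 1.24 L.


M = n/V = 1.55/1.24 = 1.250 mol/L

1.250 M


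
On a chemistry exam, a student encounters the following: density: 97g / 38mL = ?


ρ = mass/volume
= 97/38
= 2.553 g/mL

2.553 g/mL


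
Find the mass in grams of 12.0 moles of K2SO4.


M(K2SO4) = 174.27 g/mol
mass = n × M = 12.0 × 174.27 = 2091.24 g

2091.24 g


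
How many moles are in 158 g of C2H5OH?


M(C2H5OH) = 46.07 g/mol
n = mass/M = 158/46.07 = 3.4296 mol

3.4296 mol


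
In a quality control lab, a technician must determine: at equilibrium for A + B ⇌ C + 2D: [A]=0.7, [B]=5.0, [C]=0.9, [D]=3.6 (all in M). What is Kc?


Kc = [C][D]^2/([A][B])
= (0.9^1 × 3.6^2)/(0.7^1 × 5.0^1)
= 11.664/3.5
= 3.333

3.333


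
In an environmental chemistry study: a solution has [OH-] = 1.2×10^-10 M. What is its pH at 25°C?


pOH = -log10([OH-]) = -log10(1.2×10^-10)
= 10 - log10(1.2) = 9.92
pH = 14 - pOH = 14 - 9.92 = 4.08

4.08


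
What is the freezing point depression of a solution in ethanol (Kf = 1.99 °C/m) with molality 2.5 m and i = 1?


ΔTf = Kf × m × i
= 1.99 × 2.5 × 1
= 4.975 °C

4.975 °C


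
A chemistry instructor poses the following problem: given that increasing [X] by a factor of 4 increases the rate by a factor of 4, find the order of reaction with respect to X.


rate ∝ [X]^n
4^n = 4 → n = 1
Order in X: 1

1


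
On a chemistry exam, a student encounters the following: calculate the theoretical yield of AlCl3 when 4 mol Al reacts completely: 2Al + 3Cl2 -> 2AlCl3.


Mole ratio AlCl3:Al = 2:2
n(AlCl3) = 4 × 2/2 = 4.000 mol
mass = 4.000 × 133.33 = 533.32 g

533.32 g


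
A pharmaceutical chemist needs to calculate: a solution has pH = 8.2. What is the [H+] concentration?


[H+] = 10^(-pH) = 10^(-8.2)
= 6.31×10^-9 M

6.31×10^-9 M


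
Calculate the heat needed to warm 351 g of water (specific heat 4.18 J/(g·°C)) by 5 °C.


q = mcΔT = 351 × 4.18 × 5
= 7335.90 J

7335.90 J


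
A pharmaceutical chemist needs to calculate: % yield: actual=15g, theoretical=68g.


% yield = actual/theoretical × 100
= 15/68 × 100
= 22.06%

22.06%


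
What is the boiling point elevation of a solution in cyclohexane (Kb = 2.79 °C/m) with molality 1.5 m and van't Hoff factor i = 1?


ΔTb = Kb × m × i
= 2.79 × 1.5 × 1
= 4.185 °C

4.185 °C


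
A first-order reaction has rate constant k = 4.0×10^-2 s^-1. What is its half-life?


t½ = ln2/k = 0.693147/(4.0×10^-2 s^-1)
= 17.33 s

17.33 s


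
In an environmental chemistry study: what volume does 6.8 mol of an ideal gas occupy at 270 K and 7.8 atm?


PV = nRT  (R = 0.08206 L·atm/(mol·K))
V = nRT/P = 6.8×0.08206×270/7.8
= 19.316 L

19.316 L


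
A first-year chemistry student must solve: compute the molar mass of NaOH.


M(NaOH) = 1×22.99 + 1×16.0 + 1×1.008
= 22.99 + 16.0 + 1.01
= 40.0 g/mol

40.0 g/mol


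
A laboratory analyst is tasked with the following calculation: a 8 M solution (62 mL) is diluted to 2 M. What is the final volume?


C1V1 = C2V2
8 × 62 = 2 × V2
V2 = 496/2 = 248.0 mL

248.0 mL


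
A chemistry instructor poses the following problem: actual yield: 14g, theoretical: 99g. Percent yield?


% yield = actual/theoretical × 100
= 14/99 × 100
= 14.14%

14.14%


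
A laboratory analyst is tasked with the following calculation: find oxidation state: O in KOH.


O is usually -2
Oxidation number: -2

-2


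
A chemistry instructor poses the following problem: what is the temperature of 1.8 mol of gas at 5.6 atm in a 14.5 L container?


PV = nRT  (R = 0.08206 L·atm/(mol·K))
T = PV/(nR) = 5.6×14.5/(1.8×0.08206)
= 81.20/0.147708
= 549.73 K

549.73 K


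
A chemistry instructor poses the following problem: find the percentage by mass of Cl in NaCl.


M(NaCl) = 1×22.99 + 1×35.45 = 58.44 g/mol
Mass of Cl = 1 × 35.45 = 35.45 g/mol
% Cl = 35.45/58.44 × 100 = 60.66%

60.66%


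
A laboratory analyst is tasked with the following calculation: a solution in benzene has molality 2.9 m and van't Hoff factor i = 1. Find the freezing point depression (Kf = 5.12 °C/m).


ΔTf = Kf × m × i
= 5.12 × 2.9 × 1
= 14.848 °C

14.848 °C


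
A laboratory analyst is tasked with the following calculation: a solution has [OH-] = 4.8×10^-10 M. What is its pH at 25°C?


pOH = -log10([OH-]) = -log10(4.8×10^-10)
= 10 - log10(4.8) = 9.32
pH = 14 - pOH = 14 - 9.32 = 4.68

4.68


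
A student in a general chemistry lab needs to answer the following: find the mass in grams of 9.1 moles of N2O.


M(N2O) = 44.02 g/mol
mass = n × M = 9.1 × 44.02 = 400.58 g

400.58 g


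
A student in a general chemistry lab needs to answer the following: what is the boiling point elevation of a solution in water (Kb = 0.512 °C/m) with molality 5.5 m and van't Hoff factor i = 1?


ΔTb = Kb × m × i
= 0.512 × 5.5 × 1
= 2.816 °C

2.816 °C


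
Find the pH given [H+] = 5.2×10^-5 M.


pH = -log10([H+]) = -log10(5.2×10^-5)
= 5 - log10(5.2)
= 5 - 0.72
= 4.28

4.28


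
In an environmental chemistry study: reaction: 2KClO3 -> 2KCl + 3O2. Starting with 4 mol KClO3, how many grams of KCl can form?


Mole ratio KCl:KClO3 = 2:2
n(KCl) = 4 × 2/2 = 4.000 mol
mass = 4.000 × 74.55 = 298.2 g

298.2 g


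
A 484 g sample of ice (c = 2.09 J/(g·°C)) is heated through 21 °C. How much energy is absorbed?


q = mcΔT = 484 × 2.09 × 21
= 21242.76 J

21242.76 J


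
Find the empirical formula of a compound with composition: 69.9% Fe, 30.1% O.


Assume 100 g sample. Moles of each element:
  Fe: 69.9/55.85 = 1.252 mol
  O: 30.1/16.0 = 1.881 mol
Divide by smallest (1.252):
  Fe: 1.252/1.252 = 1.0
  O: 1.881/1.252 = 1.5
Multiply all ratios by 2 to obtain whole numbers.
Empirical formula: Fe2O3

Fe2O3


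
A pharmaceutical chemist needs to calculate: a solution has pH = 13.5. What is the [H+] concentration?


[H+] = 10^(-pH) = 10^(-13.5)
= 3.16×10^-14 M

3.16×10^-14 M


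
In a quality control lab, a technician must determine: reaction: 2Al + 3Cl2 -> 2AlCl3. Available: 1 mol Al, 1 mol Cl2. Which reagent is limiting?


Mole ratio available / coefficient:
  Al: 1/2 = 0.500
  Cl2: 1/3 = 0.333
Smaller ratio is limiting.

Cl2


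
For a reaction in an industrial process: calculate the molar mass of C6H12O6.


M(C6H12O6) = 6×12.01 + 12×1.008 + 6×16.0
= 72.06 + 12.1 + 96.0
= 180.16 g/mol

180.16 g/mol


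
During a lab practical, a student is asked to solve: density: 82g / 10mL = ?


ρ = mass/volume
= 82/10
= 8.2 g/mL

8.2 g/mL


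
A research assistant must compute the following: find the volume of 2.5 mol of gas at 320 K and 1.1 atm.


PV = nRT  (R = 0.08206 L·atm/(mol·K))
V = nRT/P = 2.5×0.08206×320/1.1
= 59.68 L

59.68 L


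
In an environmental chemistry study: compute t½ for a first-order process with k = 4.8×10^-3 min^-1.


t½ = ln2/k = 0.693147/(4.8×10^-3 min^-1)
= 144.4 min

144.4 min


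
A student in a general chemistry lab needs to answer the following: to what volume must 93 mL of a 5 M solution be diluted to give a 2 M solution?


C1V1 = C2V2
5 × 93 = 2 × V2
V2 = 465/2 = 232.5 mL

232.5 mL


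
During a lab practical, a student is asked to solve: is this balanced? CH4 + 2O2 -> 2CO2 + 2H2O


Equation: CH4 + 2O2 -> 2CO2 + 2H2O
Check atoms: C: 1≠2, H: 4=4, O: 4≠6
Not balanced

No, not balanced


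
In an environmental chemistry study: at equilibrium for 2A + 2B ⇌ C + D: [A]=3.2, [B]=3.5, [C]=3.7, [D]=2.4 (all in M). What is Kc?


Kc = [C][D]/([A]^2[B]^2)
= (3.7^1 × 2.4^1)/(3.2^2 × 3.5^2)
= 8.88/125.44
= 0.07079

0.07079


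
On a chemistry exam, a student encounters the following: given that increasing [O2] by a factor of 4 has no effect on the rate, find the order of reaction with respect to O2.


rate ∝ [O2]^n
rate ∝ [O2]^0
Order in O2: 0

0


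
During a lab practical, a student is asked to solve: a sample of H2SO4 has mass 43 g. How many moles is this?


M(H2SO4) = 98.09 g/mol
n = mass/M = 43/98.09 = 0.4384 mol

0.4384 mol


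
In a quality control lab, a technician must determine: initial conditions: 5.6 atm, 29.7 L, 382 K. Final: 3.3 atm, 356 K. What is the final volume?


P1V1/T1 = P2V2/T2
V2 = P1V1T2/(T1P2)
= 5.6×29.7×356/(382×3.3)
= 46.97 L

46.97 L


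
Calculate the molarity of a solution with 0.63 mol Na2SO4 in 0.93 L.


M = n/V = 0.63/0.93 = 0.677 mol/L

0.677 M


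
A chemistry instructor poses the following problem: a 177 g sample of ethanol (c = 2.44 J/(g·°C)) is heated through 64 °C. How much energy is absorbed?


q = mcΔT = 177 × 2.44 × 64
= 27640.32 J

27640.32 J


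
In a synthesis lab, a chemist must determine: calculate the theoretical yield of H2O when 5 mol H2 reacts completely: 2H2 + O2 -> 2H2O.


Mole ratio H2O:H2 = 2:2
n(H2O) = 5 × 2/2 = 5.000 mol
mass = 5.000 × 18.02 = 90.1 g

90.1 g


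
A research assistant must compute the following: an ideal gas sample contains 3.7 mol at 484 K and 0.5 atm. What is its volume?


PV = nRT  (R = 0.08206 L·atm/(mol·K))
V = nRT/P = 3.7×0.08206×484/0.5
= 293.906 L

293.906 L


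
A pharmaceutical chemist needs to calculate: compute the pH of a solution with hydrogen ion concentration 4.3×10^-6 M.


pH = -log10([H+]) = -log10(4.3×10^-6)
= 6 - log10(4.3)
= 6 - 0.63
= 5.37

5.37


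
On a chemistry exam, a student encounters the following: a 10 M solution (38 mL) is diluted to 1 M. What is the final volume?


C1V1 = C2V2
10 × 38 = 1 × V2
V2 = 380/1 = 380.0 mL

380.0 mL


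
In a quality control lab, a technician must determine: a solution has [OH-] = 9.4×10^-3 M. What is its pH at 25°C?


pOH = -log10([OH-]) = -log10(9.4×10^-3)
= 3 - log10(9.4) = 2.03
pH = 14 - pOH = 14 - 2.03 = 11.97

11.97


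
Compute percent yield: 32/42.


% yield = actual/theoretical × 100
= 32/42 × 100
= 76.19%

76.19%


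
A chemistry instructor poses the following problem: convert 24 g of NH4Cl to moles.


M(NH4Cl) = 53.49 g/mol
n = mass/M = 24/53.49 = 0.4487 mol

0.4487 mol


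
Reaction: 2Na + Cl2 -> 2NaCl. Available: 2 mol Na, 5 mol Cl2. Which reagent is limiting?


Mole ratio available / coefficient:
  Na: 2/2 = 1.000
  Cl2: 5/1 = 5.000
Smaller ratio is limiting.

Na


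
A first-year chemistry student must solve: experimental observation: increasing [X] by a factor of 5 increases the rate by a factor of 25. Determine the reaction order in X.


rate ∝ [X]^n
5^n = 25 → n = 2
Order in X: 2

2


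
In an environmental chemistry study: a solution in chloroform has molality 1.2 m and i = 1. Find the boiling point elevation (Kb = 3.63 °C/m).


ΔTb = Kb × m × i
= 3.63 × 1.2 × 1
= 4.356 °C

4.356 °C


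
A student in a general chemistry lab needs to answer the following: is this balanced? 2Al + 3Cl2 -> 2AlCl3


Equation: 2Al + 3Cl2 -> 2AlCl3
Check atoms: Al: 2=2, Cl: 6=6
Balanced

Yes, balanced


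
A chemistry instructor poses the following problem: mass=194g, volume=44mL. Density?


ρ = mass/volume
= 194/44
= 4.409 g/mL

4.409 g/mL


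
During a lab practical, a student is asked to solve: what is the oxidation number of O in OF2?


F is always -1; 2(-1) + x = 0, so O = +2
Oxidation number: +2

+2


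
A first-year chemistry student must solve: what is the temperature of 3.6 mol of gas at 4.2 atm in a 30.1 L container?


PV = nRT  (R = 0.08206 L·atm/(mol·K))
T = PV/(nR) = 4.2×30.1/(3.6×0.08206)
= 126.42/0.295416
= 427.94 K

427.94 K


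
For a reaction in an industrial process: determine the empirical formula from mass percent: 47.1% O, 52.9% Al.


Assume 100 g sample. Moles of each element:
  O: 47.1/16.0 = 2.944 mol
  Al: 52.9/26.98 = 1.961 mol
Divide by smallest (1.961):
  O: 2.944/1.961 = 1.5
  Al: 1.961/1.961 = 1.0
Multiply all ratios by 2 to obtain whole numbers.
Empirical formula: Al2O3

Al2O3


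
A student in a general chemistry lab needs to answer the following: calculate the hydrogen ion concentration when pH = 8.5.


[H+] = 10^(-pH) = 10^(-8.5)
= 3.16×10^-9 M

3.16×10^-9 M


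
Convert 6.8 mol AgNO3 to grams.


M(AgNO3) = 169.88 g/mol
mass = n × M = 6.8 × 169.88 = 1155.18 g

1155.18 g


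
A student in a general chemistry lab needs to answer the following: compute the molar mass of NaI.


M(NaI) = 1×22.99 + 1×126.9
= 22.99 + 126.9
= 149.89 g/mol

149.89 g/mol


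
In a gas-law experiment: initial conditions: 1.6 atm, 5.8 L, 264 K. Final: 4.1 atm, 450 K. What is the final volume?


P1V1/T1 = P2V2/T2
V2 = P1V1T2/(T1P2)
= 1.6×5.8×450/(264×4.1)
= 3.858 L

3.858 L


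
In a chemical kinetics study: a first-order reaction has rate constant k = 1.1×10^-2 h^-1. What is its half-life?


t½ = ln2/k = 0.693147/(1.1×10^-2 h^-1)
= 63.01 h

63.01 h


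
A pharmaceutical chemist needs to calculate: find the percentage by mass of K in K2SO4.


M(K2SO4) = 2×39.1 + 1×32.07 + 4×16.0 = 174.27 g/mol
Mass of K = 2 × 39.1 = 78.20 g/mol
% K = 78.20/174.27 × 100 = 44.87%

44.87%


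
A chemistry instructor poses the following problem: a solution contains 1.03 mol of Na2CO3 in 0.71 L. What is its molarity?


M = n/V = 1.03/0.71 = 1.451 mol/L

1.451 M


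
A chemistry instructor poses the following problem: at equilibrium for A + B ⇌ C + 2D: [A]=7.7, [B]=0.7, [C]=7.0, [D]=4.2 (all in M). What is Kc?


Kc = [C][D]^2/([A][B])
= (7.0^1 × 4.2^2)/(7.7^1 × 0.7^1)
= 123.48/5.39
= 22.91

22.91


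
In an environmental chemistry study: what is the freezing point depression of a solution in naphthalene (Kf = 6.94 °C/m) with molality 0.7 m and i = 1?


ΔTf = Kf × m × i
= 6.94 × 0.7 × 1
= 4.858 °C

4.858 °C


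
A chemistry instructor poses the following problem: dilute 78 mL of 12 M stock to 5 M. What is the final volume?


C1V1 = C2V2
12 × 78 = 5 × V2
V2 = 936/5 = 187.2 mL

187.2 mL


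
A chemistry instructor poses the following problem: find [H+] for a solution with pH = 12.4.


[H+] = 10^(-pH) = 10^(-12.4)
= 3.98×10^-13 M

3.98×10^-13 M


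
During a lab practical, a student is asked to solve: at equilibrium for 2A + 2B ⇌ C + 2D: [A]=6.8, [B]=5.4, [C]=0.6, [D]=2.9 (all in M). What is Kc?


Kc = [C][D]^2/([A]^2[B]^2)
= (0.6^1 × 2.9^2)/(6.8^2 × 5.4^2)
= 5.046/1348.3584
= 0.003742

0.003742


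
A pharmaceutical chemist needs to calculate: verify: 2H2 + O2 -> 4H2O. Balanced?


Equation: 2H2 + O2 -> 4H2O
Check atoms: H: 4≠8, O: 2≠4
Not balanced

No, not balanced


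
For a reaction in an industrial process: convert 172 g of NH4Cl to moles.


M(NH4Cl) = 53.49 g/mol
n = mass/M = 172/53.49 = 3.2156 mol

3.2156 mol


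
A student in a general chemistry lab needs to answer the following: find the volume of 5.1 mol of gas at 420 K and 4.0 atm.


PV = nRT  (R = 0.08206 L·atm/(mol·K))
V = nRT/P = 5.1×0.08206×420/4.0
= 43.943 L

43.943 L


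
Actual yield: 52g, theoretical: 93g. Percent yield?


% yield = actual/theoretical × 100
= 52/93 × 100
= 55.91%

55.91%


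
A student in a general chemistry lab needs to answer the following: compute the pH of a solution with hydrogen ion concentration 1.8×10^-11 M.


pH = -log10([H+]) = -log10(1.8×10^-11)
= 11 - log10(1.8)
= 11 - 0.26
= 10.74

10.74


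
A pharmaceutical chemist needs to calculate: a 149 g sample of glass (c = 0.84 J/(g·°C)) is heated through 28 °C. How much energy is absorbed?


q = mcΔT = 149 × 0.84 × 28
= 3504.48 J

3504.48 J


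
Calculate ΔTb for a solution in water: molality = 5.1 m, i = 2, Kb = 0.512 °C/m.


ΔTb = Kb × m × i
= 0.512 × 5.1 × 2
= 5.2224 °C

5.2224 °C


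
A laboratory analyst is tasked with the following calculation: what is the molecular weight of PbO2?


M(PbO2) = 1×207.2 + 2×16.0
= 207.2 + 32.0
= 239.2 g/mol

239.2 g/mol


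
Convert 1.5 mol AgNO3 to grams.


M(AgNO3) = 169.88 g/mol
mass = n × M = 1.5 × 169.88 = 254.82 g

254.82 g


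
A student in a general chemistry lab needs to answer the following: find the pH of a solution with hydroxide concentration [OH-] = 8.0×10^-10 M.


pOH = -log10([OH-]) = -log10(8.0×10^-10)
= 10 - log10(8.0) = 9.1
pH = 14 - pOH = 14 - 9.1 = 4.9

4.9


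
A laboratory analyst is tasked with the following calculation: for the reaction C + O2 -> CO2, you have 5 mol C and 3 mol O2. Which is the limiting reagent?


Mole ratio available / coefficient:
  C: 5/1 = 5.000
  O2: 3/1 = 3.000
Smaller ratio is limiting.

O2


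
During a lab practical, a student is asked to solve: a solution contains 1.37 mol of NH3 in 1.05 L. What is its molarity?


M = n/V = 1.37/1.05 = 1.305 mol/L

1.305 M


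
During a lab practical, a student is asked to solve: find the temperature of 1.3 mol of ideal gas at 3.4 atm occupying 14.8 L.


PV = nRT  (R = 0.08206 L·atm/(mol·K))
T = PV/(nR) = 3.4×14.8/(1.3×0.08206)
= 50.32/0.106678
= 471.70 K

471.70 K


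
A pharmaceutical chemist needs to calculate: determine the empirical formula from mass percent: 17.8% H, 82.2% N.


Assume 100 g sample. Moles of each element:
  H: 17.8/1.008 = 17.659 mol
  N: 82.2/14.01 = 5.867 mol
Divide by smallest (5.867):
  H: 17.659/5.867 = 3.01
  N: 5.867/5.867 = 1.0
Empirical formula: NH3

NH3


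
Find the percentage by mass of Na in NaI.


M(NaI) = 1×22.99 + 1×126.9 = 149.89 g/mol
Mass of Na = 1 × 22.99 = 22.99 g/mol
% Na = 22.99/149.89 × 100 = 15.34%

15.34%


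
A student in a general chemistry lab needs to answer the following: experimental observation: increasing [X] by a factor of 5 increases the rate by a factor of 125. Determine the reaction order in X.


rate ∝ [X]^n
5^n = 125 → n = 3
Order in X: 3

3


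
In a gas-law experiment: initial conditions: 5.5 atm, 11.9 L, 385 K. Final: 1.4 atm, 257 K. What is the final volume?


P1V1/T1 = P2V2/T2
V2 = P1V1T2/(T1P2)
= 5.5×11.9×257/(385×1.4)
= 31.207 L

31.207 L


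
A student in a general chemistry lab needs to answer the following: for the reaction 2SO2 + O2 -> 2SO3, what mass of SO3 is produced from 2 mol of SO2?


Mole ratio SO3:SO2 = 2:2
n(SO3) = 2 × 2/2 = 2.000 mol
mass = 2.000 × 80.07 = 160.14 g

160.14 g


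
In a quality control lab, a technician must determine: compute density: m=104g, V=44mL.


ρ = mass/volume
= 104/44
= 2.364 g/mL

2.364 g/mL


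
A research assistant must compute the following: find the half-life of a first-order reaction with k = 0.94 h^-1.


t½ = ln2/k = 0.693147/(0.94 h^-1)
= 0.7374 h

0.7374 h


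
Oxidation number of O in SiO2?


O is usually -2
Oxidation number: -2

-2


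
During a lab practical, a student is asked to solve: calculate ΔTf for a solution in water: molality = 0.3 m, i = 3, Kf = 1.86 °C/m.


ΔTf = Kf × m × i
= 1.86 × 0.3 × 3
= 1.674 °C

1.674 °C


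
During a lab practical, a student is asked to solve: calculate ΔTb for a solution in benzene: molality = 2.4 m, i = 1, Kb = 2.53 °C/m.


ΔTb = Kb × m × i
= 2.53 × 2.4 × 1
= 6.072 °C

6.072 °C


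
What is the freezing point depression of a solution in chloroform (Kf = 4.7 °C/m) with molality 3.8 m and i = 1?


ΔTf = Kf × m × i
= 4.7 × 3.8 × 1
= 17.86 °C

17.86 °C


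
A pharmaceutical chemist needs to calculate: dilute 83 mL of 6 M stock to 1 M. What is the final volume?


C1V1 = C2V2
6 × 83 = 1 × V2
V2 = 498/1 = 498.0 mL

498.0 mL


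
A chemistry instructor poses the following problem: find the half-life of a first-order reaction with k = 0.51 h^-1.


t½ = ln2/k = 0.693147/(0.51 h^-1)
= 1.359 h

1.359 h


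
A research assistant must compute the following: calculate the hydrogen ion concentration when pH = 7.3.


[H+] = 10^(-pH) = 10^(-7.3)
= 5.01×10^-8 M

5.01×10^-8 M


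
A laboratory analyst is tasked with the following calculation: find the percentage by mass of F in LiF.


M(LiF) = 1×6.94 + 1×19.0 = 25.94 g/mol
Mass of F = 1 × 19.0 = 19.00 g/mol
% F = 19.00/25.94 × 100 = 73.25%

73.25%


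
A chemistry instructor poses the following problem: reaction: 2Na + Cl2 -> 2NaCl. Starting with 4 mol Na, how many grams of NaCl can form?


Mole ratio NaCl:Na = 2:2
n(NaCl) = 4 × 2/2 = 4.000 mol
mass = 4.000 × 58.44 = 233.76 g

233.76 g


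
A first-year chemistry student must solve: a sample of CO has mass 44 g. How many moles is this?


M(CO) = 28.01 g/mol
n = mass/M = 44/28.01 = 1.5709 mol

1.5709 mol


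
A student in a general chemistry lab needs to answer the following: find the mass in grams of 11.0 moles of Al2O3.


M(Al2O3) = 101.96 g/mol
mass = n × M = 11.0 × 101.96 = 1121.56 g

1121.56 g


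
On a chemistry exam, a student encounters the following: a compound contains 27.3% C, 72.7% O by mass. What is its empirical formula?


Assume 100 g sample. Moles of each element:
  C: 27.3/12.01 = 2.273 mol
  O: 72.7/16.0 = 4.544 mol
Divide by smallest (2.273):
  C: 2.273/2.273 = 1.0
  O: 4.544/2.273 = 2.0
Empirical formula: CO2

CO2


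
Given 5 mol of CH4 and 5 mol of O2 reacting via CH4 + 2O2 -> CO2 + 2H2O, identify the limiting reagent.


Mole ratio available / coefficient:
  CH4: 5/1 = 5.000
  O2: 5/2 = 2.500
Smaller ratio is limiting.

O2


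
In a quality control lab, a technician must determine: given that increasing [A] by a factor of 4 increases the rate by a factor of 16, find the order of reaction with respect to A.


rate ∝ [A]^n
4^n = 16 → n = 2
Order in A: 2

2


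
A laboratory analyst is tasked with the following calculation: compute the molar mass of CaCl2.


M(CaCl2) = 1×40.08 + 2×35.45
= 40.08 + 70.9
= 110.98 g/mol

110.98 g/mol


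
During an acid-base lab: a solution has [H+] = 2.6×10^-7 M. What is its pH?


pH = -log10([H+]) = -log10(2.6×10^-7)
= 7 - log10(2.6)
= 7 - 0.41
= 6.59

6.59


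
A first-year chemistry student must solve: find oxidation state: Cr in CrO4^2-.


x + 4(-2) = -2, so x = +6
Oxidation number: +6

+6


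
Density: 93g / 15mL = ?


ρ = mass/volume
= 93/15
= 6.2 g/mL

6.2 g/mL


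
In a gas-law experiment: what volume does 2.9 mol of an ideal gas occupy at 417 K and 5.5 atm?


PV = nRT  (R = 0.08206 L·atm/(mol·K))
V = nRT/P = 2.9×0.08206×417/5.5
= 18.043 L

18.043 L


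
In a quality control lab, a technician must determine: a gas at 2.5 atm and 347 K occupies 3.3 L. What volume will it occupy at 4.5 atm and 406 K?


P1V1/T1 = P2V2/T2
V2 = P1V1T2/(T1P2)
= 2.5×3.3×406/(347×4.5)
= 2.145 L

2.145 L


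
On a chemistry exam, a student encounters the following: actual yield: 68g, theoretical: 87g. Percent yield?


% yield = actual/theoretical × 100
= 68/87 × 100
= 78.16%

78.16%


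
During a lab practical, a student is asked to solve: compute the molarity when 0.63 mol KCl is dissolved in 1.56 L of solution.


M = n/V = 0.63/1.56 = 0.404 mol/L

0.404 M


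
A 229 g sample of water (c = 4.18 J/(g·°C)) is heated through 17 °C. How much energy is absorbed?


q = mcΔT = 229 × 4.18 × 17
= 16272.74 J

16272.74 J


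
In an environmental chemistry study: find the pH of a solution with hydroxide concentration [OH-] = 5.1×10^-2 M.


pOH = -log10([OH-]) = -log10(5.1×10^-2)
= 2 - log10(5.1) = 1.29
pH = 14 - pOH = 14 - 1.29 = 12.71

12.71


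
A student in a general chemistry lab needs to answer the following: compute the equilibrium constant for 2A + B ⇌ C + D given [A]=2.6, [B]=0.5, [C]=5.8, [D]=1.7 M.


Kc = [C][D]/([A]^2[B])
= (5.8^1 × 1.7^1)/(2.6^2 × 0.5^1)
= 9.86/3.38
= 2.917

2.917


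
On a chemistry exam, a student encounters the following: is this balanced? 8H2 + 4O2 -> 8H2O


Equation: 8H2 + 4O2 -> 8H2O
Check atoms: H: 16=16, O: 8=8
Balanced

Yes, balanced


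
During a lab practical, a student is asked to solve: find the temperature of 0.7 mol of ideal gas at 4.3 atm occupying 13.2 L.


PV = nRT  (R = 0.08206 L·atm/(mol·K))
T = PV/(nR) = 4.3×13.2/(0.7×0.08206)
= 56.76/0.057442
= 988.13 K

988.13 K


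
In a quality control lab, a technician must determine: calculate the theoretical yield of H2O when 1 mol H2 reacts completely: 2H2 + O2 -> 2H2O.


Mole ratio H2O:H2 = 2:2
n(H2O) = 1 × 2/2 = 1.000 mol
mass = 1.000 × 18.02 = 18.02 g

18.02 g
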